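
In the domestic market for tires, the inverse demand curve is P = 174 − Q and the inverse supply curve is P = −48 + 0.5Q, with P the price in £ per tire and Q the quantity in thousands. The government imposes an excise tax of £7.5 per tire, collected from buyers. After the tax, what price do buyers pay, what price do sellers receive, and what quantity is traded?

Rewrite in direct form: Qd = 174 − P and Qs = 2P + 96.
Without the tax, 174 − P = 2P + 96 gives 3P = 78, so P* = £26 and Q* = 148.
With the tax collected from buyers, demand (in seller-price terms) shifts: Qd = 174 − (P + 7.5).
Solving gives Q = 143 with buyers paying £31 and sellers receiving £23.5 (the £7.5 wedge).
The less price-elastic side of the market bears the larger share of a per-unit tax.

Buyers pay £31; sellers receive £23.5; quantity = 143.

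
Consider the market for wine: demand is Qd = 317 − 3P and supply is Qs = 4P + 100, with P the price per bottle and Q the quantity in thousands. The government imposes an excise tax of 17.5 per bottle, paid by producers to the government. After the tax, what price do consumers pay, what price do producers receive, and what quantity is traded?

Consumers pay 41; producers receive 23.5; quantity = 194.

Without the tax, 317 − 3P = 4P + 100 gives 7P = 217, so P* = 31 and Q* = 224.
With the tax collected from producers, supply shifts: Qs = 4(P − 17.5) + 100.
New equilibrium: consumers pay 41, producers receive 23.5, Q = 194. (Wedge: Pb − Ps = 17.5.)
The less price-elastic side of the market bears the larger share of a per-unit tax.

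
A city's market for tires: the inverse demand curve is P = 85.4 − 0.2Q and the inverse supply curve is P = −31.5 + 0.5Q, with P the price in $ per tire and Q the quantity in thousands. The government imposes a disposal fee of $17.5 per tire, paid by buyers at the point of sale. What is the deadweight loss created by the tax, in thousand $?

Deadweight loss = $218.75 thousand.

Rewrite in direct form: Qd = 427 − 5P and Qs = 2P + 63.
Without the tax, 427 − 5P = 2P + 63 gives 7P = 364, so P* = $52 and Q* = 167.
With the tax collected from buyers, demand (in seller-price terms) shifts: Qd = 427 − 5(P + 17.5).
New equilibrium: buyers pay $57, sellers receive $39.5, Q = 142. (Wedge: Pb − Ps = 17.5.)
Quantity falls by |ΔQ| = |167 − 142| = 25.
DWL = ½ · t · |ΔQ| = ½ · 17.5 · 25 = $218.75.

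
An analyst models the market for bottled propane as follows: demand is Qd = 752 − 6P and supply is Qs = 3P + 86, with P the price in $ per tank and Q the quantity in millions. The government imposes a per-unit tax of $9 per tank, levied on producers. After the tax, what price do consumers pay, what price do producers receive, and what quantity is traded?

Without the tax, 752 − 6P = 3P + 86 gives 9P = 666, so P* = $74 and Q* = 308.
With the tax collected from producers, supply shifts: Qs = 3(P − 9) + 86.
Solving gives Q = 290 with consumers paying $77 and producers receiving $68 (the $9 wedge).

Consumers pay $77; producers receive $68; quantity = 290.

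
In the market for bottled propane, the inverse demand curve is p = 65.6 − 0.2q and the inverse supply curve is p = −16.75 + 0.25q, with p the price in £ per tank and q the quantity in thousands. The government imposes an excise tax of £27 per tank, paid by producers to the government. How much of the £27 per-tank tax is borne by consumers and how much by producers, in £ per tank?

Consumers bear £12 per tank; producers bear £15 per tank.

Rewrite in direct form: qd = 328 − 5p and qs = 4p + 67.
Without the tax, 328 − 5p = 4p + 67 gives 9p = 261, so p* = £29 and q* = 183.
With the tax collected from producers, supply shifts: qs = 4(p − 27) + 67.
Solving gives q = 123 with consumers paying £41 and producers receiving £14 (the £27 wedge).
Burden on consumers: £12; on producers: £15. (They sum to £27.)
The less price-elastic side of the market bears the larger share of a per-unit tax.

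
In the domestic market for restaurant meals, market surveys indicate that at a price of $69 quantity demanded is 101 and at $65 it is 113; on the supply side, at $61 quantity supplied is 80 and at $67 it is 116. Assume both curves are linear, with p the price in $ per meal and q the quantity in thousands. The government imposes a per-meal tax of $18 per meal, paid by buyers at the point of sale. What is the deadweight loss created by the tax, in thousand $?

Demand slope: (113 − 101)/(65 − 69) = -3, so qd = 308 − 3p.
Supply slope: (116 − 80)/(67 − 61) = 6, so qs = 6p − 286.
Before the tax: set 308 − 3p = 6p − 286 → p* = $66, q* = 110.
With the tax collected from buyers, demand (in seller-price terms) shifts: qd = 308 − 3(p + 18).
Solving gives q = 74 with buyers paying $78 and producers receiving $60 (the $18 wedge).
Quantity falls by |ΔQ| = |110 − 74| = 36.
DWL = ½ · t · |ΔQ| = ½ · 18 · 36 = $324.

Deadweight loss = $324 thousand.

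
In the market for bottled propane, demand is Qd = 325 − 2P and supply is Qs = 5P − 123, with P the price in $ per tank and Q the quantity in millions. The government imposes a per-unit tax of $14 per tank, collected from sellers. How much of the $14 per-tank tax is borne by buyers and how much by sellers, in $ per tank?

Buyers bear $10 per tank; sellers bear $4 per tank.

Before the tax: set 325 − 2P = 5P − 123 → P* = $64, Q* = 197.
With the tax collected from sellers, supply shifts: Qs = 5(P − 14) − 123.
Solving gives Q = 177 with buyers paying $74 and sellers receiving $60 (the $14 wedge).
Burden on buyers: $10; on sellers: $4. (They sum to $14.)
The less price-elastic side of the market bears the larger share of a per-unit tax.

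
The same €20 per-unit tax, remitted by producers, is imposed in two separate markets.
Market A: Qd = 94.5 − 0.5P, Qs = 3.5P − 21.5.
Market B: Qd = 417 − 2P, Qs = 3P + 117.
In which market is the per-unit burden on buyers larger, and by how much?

Market A: pre-tax P* = €29, Q* = 80; post-tax Q = 71.25; per-unit burden on buyers = €17.5.
Market B: pre-tax P* = €60, Q* = 297; post-tax Q = 273; per-unit burden on buyers = €12.
Difference: €17.5 vs €12 → market A is larger by €5.5.

Market A, by €5.5.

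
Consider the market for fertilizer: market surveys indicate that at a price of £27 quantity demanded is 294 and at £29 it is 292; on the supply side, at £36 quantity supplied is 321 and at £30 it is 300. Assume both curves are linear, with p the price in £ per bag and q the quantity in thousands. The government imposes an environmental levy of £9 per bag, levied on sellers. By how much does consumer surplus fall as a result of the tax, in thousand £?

Demand slope: (292 − 294)/(29 − 27) = -1, so qd = 321 − p.
Supply slope: (300 − 321)/(30 − 36) = 3.5, so qs = 3.5p + 195.
Before the tax: set 321 − p = 3.5p + 195 → p* = £28, q* = 293.
With the tax collected from sellers, supply shifts: qs = 3.5(p − 9) + 195.
Solving gives q = 286 with consumers paying £35 and sellers receiving £26 (the £9 wedge).
ΔCS is the trapezoid between Q = 286 and Q = 293 of height £7: ½ · (293 + 286) · 7 = £2026.5.

Consumer surplus falls by £2026.5 thousand.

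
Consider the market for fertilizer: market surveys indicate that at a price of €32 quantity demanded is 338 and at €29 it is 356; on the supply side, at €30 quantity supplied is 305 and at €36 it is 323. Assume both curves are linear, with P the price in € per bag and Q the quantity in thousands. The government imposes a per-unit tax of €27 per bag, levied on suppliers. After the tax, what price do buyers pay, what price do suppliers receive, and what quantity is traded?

Demand slope: (356 − 338)/(29 − 32) = -6, so Qd = 530 − 6P.
Supply slope: (323 − 305)/(36 − 30) = 3, so Qs = 3P + 215.
Without the tax, 530 − 6P = 3P + 215 gives 9P = 315, so P* = €35 and Q* = 320.
With the tax collected from suppliers, supply shifts: Qs = 3(P − 27) + 215.
Solving gives Q = 266 with buyers paying €44 and suppliers receiving €17 (the €27 wedge).
The less price-elastic side of the market bears the larger share of a per-unit tax.

Buyers pay €44; suppliers receive €17; quantity = 266.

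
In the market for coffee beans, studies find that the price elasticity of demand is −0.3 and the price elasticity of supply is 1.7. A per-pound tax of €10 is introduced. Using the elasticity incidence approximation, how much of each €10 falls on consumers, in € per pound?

Consumers bear ≈ €8.5 per pound.

Incidence ratio: consumers' share ≈ εs / (εs + |εd|) = 1.7 / (1.7 + 0.3) = 0.85.
So consumers bear ≈ 0.85 × €10 = €8.5; suppliers bear €1.5.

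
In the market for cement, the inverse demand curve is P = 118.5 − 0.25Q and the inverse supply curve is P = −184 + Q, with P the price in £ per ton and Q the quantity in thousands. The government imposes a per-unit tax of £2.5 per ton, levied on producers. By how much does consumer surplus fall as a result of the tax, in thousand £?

Inverting to Q(P) form: Qd = 474 − 4P; Qs = P + 184.
Before the tax: set 474 − 4P = P + 184 → P* = £58, Q* = 242.
With the tax collected from producers, supply shifts: Qs = (P − 2.5) + 184.
New equilibrium: buyers pay £58.5, producers receive £56, Q = 240. (Wedge: Pb − Ps = 2.5.)
ΔCS is the trapezoid between Q = 240 and Q = 242 of height £0.5: ½ · (242 + 240) · 0.5 = £120.5.

Consumer surplus falls by £120.5 thousand.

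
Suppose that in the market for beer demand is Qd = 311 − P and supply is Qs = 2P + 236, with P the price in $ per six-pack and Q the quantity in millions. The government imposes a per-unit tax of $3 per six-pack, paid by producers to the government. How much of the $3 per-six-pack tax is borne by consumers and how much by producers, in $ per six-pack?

Consumers bear $2 per six-pack; producers bear $1 per six-pack.

Before the tax: set 311 − P = 2P + 236 → P* = $25, Q* = 286.
With the tax collected from producers, supply shifts: Qs = 2(P − 3) + 236.
New equilibrium: consumers pay $27, producers receive $24, Q = 284. (Wedge: Pb − Ps = 3.)
Burden on consumers: $2; on producers: $1. (They sum to $3.)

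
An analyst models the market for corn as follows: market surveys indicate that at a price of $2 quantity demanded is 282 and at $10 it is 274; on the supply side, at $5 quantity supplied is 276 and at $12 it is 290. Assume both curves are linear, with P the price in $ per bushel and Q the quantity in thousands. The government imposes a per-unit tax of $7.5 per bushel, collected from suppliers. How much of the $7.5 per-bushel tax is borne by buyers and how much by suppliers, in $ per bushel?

Buyers bear $5 per bushel; suppliers bear $2.5 per bushel.

Demand slope: (274 − 282)/(10 − 2) = -1, so Qd = 284 − P.
Supply slope: (290 − 276)/(12 − 5) = 2, so Qs = 2P + 266.
Before the tax: set 284 − P = 2P + 266 → P* = $6, Q* = 278.
With the tax collected from suppliers, supply shifts: Qs = 2(P − 7.5) + 266.
New equilibrium: buyers pay $11, suppliers receive $3.5, Q = 273. (Wedge: Pb − Ps = 7.5.)
Burden on buyers: $5; on suppliers: $2.5. (They sum to $7.5.)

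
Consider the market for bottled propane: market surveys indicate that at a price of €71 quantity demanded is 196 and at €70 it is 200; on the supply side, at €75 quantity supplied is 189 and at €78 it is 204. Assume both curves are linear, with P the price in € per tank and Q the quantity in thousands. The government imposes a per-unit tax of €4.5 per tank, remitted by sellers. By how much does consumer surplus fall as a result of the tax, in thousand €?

Demand slope: (200 − 196)/(70 − 71) = -4, so Qd = 480 − 4P.
Supply slope: (204 − 189)/(78 − 75) = 5, so Qs = 5P − 186.
Before the tax: set 480 − 4P = 5P − 186 → P* = €74, Q* = 184.
With the tax collected from sellers, supply shifts: Qs = 5(P − 4.5) − 186.
New equilibrium: consumers pay €76.5, sellers receive €72, Q = 174. (Wedge: Pb − Ps = 4.5.)
ΔCS is the trapezoid between Q = 174 and Q = 184 of height €2.5: ½ · (184 + 174) · 2.5 = €447.5.

Consumer surplus falls by €447.5 thousand.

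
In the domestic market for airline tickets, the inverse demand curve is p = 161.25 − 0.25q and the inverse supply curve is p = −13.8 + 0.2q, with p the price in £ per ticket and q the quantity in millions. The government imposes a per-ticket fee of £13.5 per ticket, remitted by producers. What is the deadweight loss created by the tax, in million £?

Deadweight loss = £202.5 million.

Inverting to q(p) form: qd = 645 − 4p; qs = 5p + 69.
Before the tax: set 645 − 4p = 5p + 69 → p* = £64, q* = 389.
With the tax collected from producers, supply shifts: qs = 5(p − 13.5) + 69.
Solving gives q = 359 with buyers paying £71.5 and producers receiving £58 (the £13.5 wedge).
Quantity falls by |ΔQ| = |389 − 359| = 30.
DWL = ½ · t · |ΔQ| = ½ · 13.5 · 30 = £202.5.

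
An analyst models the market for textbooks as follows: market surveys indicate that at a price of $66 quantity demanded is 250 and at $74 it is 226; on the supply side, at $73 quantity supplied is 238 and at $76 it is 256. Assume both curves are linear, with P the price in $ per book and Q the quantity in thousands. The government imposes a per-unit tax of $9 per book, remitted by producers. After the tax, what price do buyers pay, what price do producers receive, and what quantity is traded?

Demand slope: (226 − 250)/(74 − 66) = -3, so Qd = 448 − 3P.
Supply slope: (256 − 238)/(76 − 73) = 6, so Qs = 6P − 200.
Without the tax, 448 − 3P = 6P − 200 gives 9P = 648, so P* = $72 and Q* = 232.
With the tax collected from producers, supply shifts: Qs = 6(P − 9) − 200.
Solving gives Q = 214 with buyers paying $78 and producers receiving $69 (the $9 wedge).

Buyers pay $78; producers receive $69; quantity = 214.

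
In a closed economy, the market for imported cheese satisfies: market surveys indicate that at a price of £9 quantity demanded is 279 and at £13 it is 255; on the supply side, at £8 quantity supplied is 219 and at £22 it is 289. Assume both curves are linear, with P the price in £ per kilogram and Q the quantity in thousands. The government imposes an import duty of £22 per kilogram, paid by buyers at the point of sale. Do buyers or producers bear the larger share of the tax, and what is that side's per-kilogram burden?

Demand slope: (255 − 279)/(13 − 9) = -6, so Qd = 333 − 6P.
Supply slope: (289 − 219)/(22 − 8) = 5, so Qs = 5P + 179.
Without the tax, 333 − 6P = 5P + 179 gives 11P = 154, so P* = £14 and Q* = 249.
With the tax collected from buyers, demand (in seller-price terms) shifts: Qd = 333 − 6(P + 22).
Solving gives Q = 189 with buyers paying £24 and producers receiving £2 (the £22 wedge).
Per-kilogram burden: buyers £10, producers £12.
Producers take the larger share because supply is less price-elastic here (demand slope 6 vs supply slope 5).
The less price-elastic side of the market bears the larger share of a per-unit tax.

Producers bear the larger share: £12 per kilogram.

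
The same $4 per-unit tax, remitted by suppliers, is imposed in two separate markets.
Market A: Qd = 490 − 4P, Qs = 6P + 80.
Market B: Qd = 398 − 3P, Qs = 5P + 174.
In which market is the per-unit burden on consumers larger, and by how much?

Market A: pre-tax P* = $41, Q* = 326; post-tax Q = 316.4; per-unit burden on consumers = $2.4.
Market B: pre-tax P* = $28, Q* = 314; post-tax Q = 306.5; per-unit burden on consumers = $2.5.
Difference: $2.4 vs $2.5 → market B is larger by $0.1.

Market B, by $0.1.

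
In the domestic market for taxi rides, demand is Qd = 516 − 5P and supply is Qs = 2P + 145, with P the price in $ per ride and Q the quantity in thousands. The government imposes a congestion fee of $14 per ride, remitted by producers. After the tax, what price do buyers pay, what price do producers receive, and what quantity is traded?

Buyers pay $57; producers receive $43; quantity = 231.

Without the tax, 516 − 5P = 2P + 145 gives 7P = 371, so P* = $53 and Q* = 251.
With the tax collected from producers, supply shifts: Qs = 2(P − 14) + 145.
New equilibrium: buyers pay $57, producers receive $43, Q = 231. (Wedge: Pb − Ps = 14.)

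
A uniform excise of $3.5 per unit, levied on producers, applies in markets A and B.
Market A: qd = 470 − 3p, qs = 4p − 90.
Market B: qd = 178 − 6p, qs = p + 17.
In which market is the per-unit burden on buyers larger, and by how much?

Market A, by $1.5.

Market A: pre-tax p* = $80, q* = 230; post-tax q = 224; per-unit burden on buyers = $2.
Market B: pre-tax p* = $23, q* = 40; post-tax q = 37; per-unit burden on buyers = $0.5.
Difference: $2 vs $0.5 → market A is larger by $1.5.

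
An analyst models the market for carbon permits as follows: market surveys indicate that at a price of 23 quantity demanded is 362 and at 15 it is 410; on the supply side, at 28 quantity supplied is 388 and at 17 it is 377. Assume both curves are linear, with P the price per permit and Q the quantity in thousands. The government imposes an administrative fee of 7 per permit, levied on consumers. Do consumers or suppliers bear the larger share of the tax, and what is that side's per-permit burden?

Suppliers bear the larger share: 6 per permit.

Demand slope: (410 − 362)/(15 − 23) = -6, so Qd = 500 − 6P.
Supply slope: (377 − 388)/(17 − 28) = 1, so Qs = P + 360.
Without the tax, 500 − 6P = P + 360 gives 7P = 140, so P* = 20 and Q* = 380.
With the tax collected from consumers, demand (in seller-price terms) shifts: Qd = 500 − 6(P + 7).
New equilibrium: consumers pay 21, suppliers receive 14, Q = 374. (Wedge: Pb − Ps = 7.)
Per-permit burden: consumers 1, suppliers 6.
Suppliers take the larger share because supply is less price-elastic here (demand slope 6 vs supply slope 1).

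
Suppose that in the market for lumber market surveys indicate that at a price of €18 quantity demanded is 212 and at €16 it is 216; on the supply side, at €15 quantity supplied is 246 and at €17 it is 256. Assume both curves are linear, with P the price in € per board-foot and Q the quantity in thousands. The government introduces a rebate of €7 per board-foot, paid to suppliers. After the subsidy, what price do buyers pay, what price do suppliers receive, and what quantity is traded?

Buyers pay €6; suppliers receive €13; quantity = 236.

Demand slope: (216 − 212)/(16 − 18) = -2, so Qd = 248 − 2P.
Supply slope: (256 − 246)/(17 − 15) = 5, so Qs = 5P + 171.
Before the subsidy: set 248 − 2P = 5P + 171 → P* = €11, Q* = 226.
With a per-unit subsidy paid to suppliers, each receives P + 7 per unit sold, so supply becomes Qs = 5(P + 7) + 171.
New equilibrium: buyers pay €6, suppliers receive €13, Q = 236. (Wedge: Pb − Ps = −7.)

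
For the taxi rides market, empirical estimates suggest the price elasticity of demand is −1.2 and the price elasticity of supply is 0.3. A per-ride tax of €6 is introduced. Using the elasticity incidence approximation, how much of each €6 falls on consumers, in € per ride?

Incidence ratio: consumers' share ≈ εs / (εs + |εd|) = 0.3 / (0.3 + 1.2) = 0.2.
So consumers bear ≈ 0.2 × €6 = €1.2; sellers bear €4.8.

Consumers bear ≈ €1.2 per ride.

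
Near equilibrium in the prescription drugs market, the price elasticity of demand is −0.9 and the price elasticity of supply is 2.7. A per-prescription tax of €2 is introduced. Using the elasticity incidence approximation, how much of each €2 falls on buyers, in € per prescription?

Buyers bear ≈ €1.5 per prescription.

Incidence ratio: buyers' share ≈ εs / (εs + |εd|) = 2.7 / (2.7 + 0.9) = 0.75.
So buyers bear ≈ 0.75 × €2 = €1.5; sellers bear €0.5.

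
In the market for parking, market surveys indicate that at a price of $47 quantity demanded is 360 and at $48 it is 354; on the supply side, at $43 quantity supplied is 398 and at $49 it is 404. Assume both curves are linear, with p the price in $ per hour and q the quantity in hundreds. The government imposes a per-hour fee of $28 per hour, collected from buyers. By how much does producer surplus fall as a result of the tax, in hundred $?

Demand slope: (354 − 360)/(48 − 47) = -6, so qd = 642 − 6p.
Supply slope: (404 − 398)/(49 − 43) = 1, so qs = p + 355.
Before the tax: set 642 − 6p = p + 355 → p* = $41, q* = 396.
With the tax collected from buyers, demand (in seller-price terms) shifts: qd = 642 − 6(p + 28).
Solving gives q = 372 with buyers paying $45 and suppliers receiving $17 (the $28 wedge).
ΔPS is the trapezoid between Q = 372 and Q = 396 of height $24: ½ · (396 + 372) · 24 = $9216.

Producer surplus falls by $9216 hundred.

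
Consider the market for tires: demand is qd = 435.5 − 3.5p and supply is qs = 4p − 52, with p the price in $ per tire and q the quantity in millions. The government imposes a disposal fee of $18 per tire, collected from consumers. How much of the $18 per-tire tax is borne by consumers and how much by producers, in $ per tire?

Without the tax, 435.5 − 3.5p = 4p − 52 gives 7.5p = 487.5, so p* = $65 and q* = 208.
With the tax collected from consumers, demand (in seller-price terms) shifts: qd = 435.5 − 3.5(p + 18).
New equilibrium: consumers pay $74.6, producers receive $56.6, q = 174.4. (Wedge: pb − ps = 18.)
Burden on consumers: $9.6; on producers: $8.4. (They sum to $18.)

Consumers bear $9.6 per tire; producers bear $8.4 per tire.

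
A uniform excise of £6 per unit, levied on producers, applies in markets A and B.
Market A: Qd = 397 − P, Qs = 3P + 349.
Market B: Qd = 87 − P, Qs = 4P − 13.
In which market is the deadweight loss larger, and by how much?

Market A: pre-tax P* = £12, Q* = 385; post-tax Q = 380.5; deadweight loss = £13.5.
Market B: pre-tax P* = £20, Q* = 67; post-tax Q = 62.2; deadweight loss = £14.4.
Difference: £13.5 vs £14.4 → market B is larger by £0.9.

Market B, by £0.9.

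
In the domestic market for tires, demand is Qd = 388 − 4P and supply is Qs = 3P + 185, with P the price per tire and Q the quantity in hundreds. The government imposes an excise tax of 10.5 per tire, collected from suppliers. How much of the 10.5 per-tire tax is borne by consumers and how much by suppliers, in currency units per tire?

Consumers bear 4.5 per tire; suppliers bear 6 per tire.

Without the tax, 388 − 4P = 3P + 185 gives 7P = 203, so P* = 29 and Q* = 272.
With the tax collected from suppliers, supply shifts: Qs = 3(P − 10.5) + 185.
Solving gives Q = 254 with consumers paying 33.5 and suppliers receiving 23 (the 10.5 wedge).
Burden on consumers: 4.5; on suppliers: 6. (They sum to 10.5.)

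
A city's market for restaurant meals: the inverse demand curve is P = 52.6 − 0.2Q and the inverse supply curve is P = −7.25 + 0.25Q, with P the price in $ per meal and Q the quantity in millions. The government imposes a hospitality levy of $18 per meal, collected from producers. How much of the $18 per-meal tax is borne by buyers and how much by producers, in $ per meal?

Buyers bear $8 per meal; producers bear $10 per meal.

Inverting to Q(P) form: Qd = 263 − 5P; Qs = 4P + 29.
Before the tax: set 263 − 5P = 4P + 29 → P* = $26, Q* = 133.
With the tax collected from producers, supply shifts: Qs = 4(P − 18) + 29.
Solving gives Q = 93 with buyers paying $34 and producers receiving $16 (the $18 wedge).
Burden on buyers: $8; on producers: $10. (They sum to $18.)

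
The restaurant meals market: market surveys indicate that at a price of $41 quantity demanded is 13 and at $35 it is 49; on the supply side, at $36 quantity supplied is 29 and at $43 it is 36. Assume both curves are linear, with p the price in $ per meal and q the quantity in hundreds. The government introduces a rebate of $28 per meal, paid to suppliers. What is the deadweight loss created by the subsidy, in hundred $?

Demand slope: (49 − 13)/(35 − 41) = -6, so qd = 259 − 6p.
Supply slope: (36 − 29)/(43 − 36) = 1, so qs = p − 7.
Before the subsidy: set 259 − 6p = p − 7 → p* = $38, q* = 31.
With a per-unit subsidy paid to suppliers, each receives p + 28 per unit sold, so supply becomes qs = (p + 28) − 7.
New equilibrium: consumers pay $34, suppliers receive $62, q = 55. (Wedge: pb − ps = −28.)
Quantity rises by |ΔQ| = |31 − 55| = 24.
DWL = ½ · t · |ΔQ| = ½ · 28 · 24 = $336.

Deadweight loss = $336 hundred.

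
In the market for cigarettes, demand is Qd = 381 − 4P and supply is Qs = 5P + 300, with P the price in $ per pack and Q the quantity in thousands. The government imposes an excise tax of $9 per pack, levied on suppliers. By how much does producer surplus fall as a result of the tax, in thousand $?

Producer surplus falls by $1340 thousand.

Without the tax, 381 − 4P = 5P + 300 gives 9P = 81, so P* = $9 and Q* = 345.
With the tax collected from suppliers, supply shifts: Qs = 5(P − 9) + 300.
New equilibrium: consumers pay $14, suppliers receive $5, Q = 325. (Wedge: Pb − Ps = 9.)
ΔPS is the trapezoid between Q = 325 and Q = 345 of height $4: ½ · (345 + 325) · 4 = $1340.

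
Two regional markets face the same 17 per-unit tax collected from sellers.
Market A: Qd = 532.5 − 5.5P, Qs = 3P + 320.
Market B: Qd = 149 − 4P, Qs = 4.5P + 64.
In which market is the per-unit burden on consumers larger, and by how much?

Market B, by 3.

Market A: pre-tax P* = 25, Q* = 395; post-tax Q = 362; per-unit burden on consumers = 6.
Market B: pre-tax P* = 10, Q* = 109; post-tax Q = 73; per-unit burden on consumers = 9.
Difference: 6 vs 9 → market B is larger by 3.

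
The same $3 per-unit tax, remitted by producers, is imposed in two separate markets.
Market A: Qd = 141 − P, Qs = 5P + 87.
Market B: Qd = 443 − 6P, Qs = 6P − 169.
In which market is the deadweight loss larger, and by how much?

Market B, by $9.75.

Market A: pre-tax P* = $9, Q* = 132; post-tax Q = 129.5; deadweight loss = $3.75.
Market B: pre-tax P* = $51, Q* = 137; post-tax Q = 128; deadweight loss = $13.5.
Difference: $3.75 vs $13.5 → market B is larger by $9.75.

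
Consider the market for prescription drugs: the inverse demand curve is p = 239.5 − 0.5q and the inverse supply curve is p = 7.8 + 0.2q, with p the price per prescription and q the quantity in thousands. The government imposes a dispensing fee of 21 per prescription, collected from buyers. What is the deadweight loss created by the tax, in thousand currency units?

Deadweight loss = 315 thousand.

Inverting to q(p) form: qd = 479 − 2p; qs = 5p − 39.
Before the tax: set 479 − 2p = 5p − 39 → p* = 74, q* = 331.
With the tax collected from buyers, demand (in seller-price terms) shifts: qd = 479 − 2(p + 21).
Solving gives q = 301 with buyers paying 89 and producers receiving 68 (the 21 wedge).
Quantity falls by |ΔQ| = |331 − 301| = 30.
DWL = ½ · t · |ΔQ| = ½ · 21 · 30 = 315.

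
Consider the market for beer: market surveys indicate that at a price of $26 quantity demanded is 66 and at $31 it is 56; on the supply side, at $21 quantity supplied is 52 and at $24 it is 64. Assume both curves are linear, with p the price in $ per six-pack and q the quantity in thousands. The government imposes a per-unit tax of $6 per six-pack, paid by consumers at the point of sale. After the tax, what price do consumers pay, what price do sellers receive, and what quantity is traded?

Consumers pay $29; sellers receive $23; quantity = 60.

Demand slope: (56 − 66)/(31 − 26) = -2, so qd = 118 − 2p.
Supply slope: (64 − 52)/(24 − 21) = 4, so qs = 4p − 32.
Before the tax: set 118 − 2p = 4p − 32 → p* = $25, q* = 68.
With the tax collected from consumers, demand (in seller-price terms) shifts: qd = 118 − 2(p + 6).
New equilibrium: consumers pay $29, sellers receive $23, q = 60. (Wedge: pb − ps = 6.)
The less price-elastic side of the market bears the larger share of a per-unit tax.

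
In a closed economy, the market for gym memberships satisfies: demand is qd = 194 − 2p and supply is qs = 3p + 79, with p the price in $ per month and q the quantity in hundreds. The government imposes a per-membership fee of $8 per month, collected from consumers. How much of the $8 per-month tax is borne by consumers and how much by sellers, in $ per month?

Before the tax: set 194 − 2p = 3p + 79 → p* = $23, q* = 148.
With the tax collected from consumers, demand (in seller-price terms) shifts: qd = 194 − 2(p + 8).
Solving gives q = 138.4 with consumers paying $27.8 and sellers receiving $19.8 (the $8 wedge).
Burden on consumers: $4.8; on sellers: $3.2. (They sum to $8.)
The less price-elastic side of the market bears the larger share of a per-unit tax.

Consumers bear $4.8 per month; sellers bear $3.2 per month.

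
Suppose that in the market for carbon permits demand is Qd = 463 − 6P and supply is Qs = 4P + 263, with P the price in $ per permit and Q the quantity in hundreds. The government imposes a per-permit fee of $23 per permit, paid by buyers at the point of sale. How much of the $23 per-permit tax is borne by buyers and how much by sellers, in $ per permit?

Before the tax: set 463 − 6P = 4P + 263 → P* = $20, Q* = 343.
With the tax collected from buyers, demand (in seller-price terms) shifts: Qd = 463 − 6(P + 23).
New equilibrium: buyers pay $29.2, sellers receive $6.2, Q = 287.8. (Wedge: Pb − Ps = 23.)
Burden on buyers: $9.2; on sellers: $13.8. (They sum to $23.)

Buyers bear $9.2 per permit; sellers bear $13.8 per permit.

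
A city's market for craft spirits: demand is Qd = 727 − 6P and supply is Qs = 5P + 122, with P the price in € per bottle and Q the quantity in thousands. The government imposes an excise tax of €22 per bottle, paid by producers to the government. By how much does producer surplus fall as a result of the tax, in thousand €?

Producer surplus falls by €4404 thousand.

Before the tax: set 727 − 6P = 5P + 122 → P* = €55, Q* = 397.
With the tax collected from producers, supply shifts: Qs = 5(P − 22) + 122.
Solving gives Q = 337 with consumers paying €65 and producers receiving €43 (the €22 wedge).
ΔPS is the trapezoid between Q = 337 and Q = 397 of height €12: ½ · (397 + 337) · 12 = €4404.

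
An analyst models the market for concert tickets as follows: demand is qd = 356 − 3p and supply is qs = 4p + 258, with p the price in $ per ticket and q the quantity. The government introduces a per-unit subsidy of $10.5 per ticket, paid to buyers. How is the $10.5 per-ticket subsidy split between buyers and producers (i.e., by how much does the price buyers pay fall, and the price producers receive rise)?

Before the subsidy: set 356 − 3p = 4p + 258 → p* = $14, q* = 314.
With a per-unit subsidy paid to buyers, each effectively pays p − 10.5, so demand becomes qd = 356 − 3(p − 10.5).
New equilibrium: buyers pay $8, producers receive $18.5, q = 332. (Wedge: pb − ps = −10.5.)
Gain to buyers: $6; to producers: $4.5. (They sum to $10.5.)

Buyers gain $6 per ticket; producers gain $4.5 per ticket.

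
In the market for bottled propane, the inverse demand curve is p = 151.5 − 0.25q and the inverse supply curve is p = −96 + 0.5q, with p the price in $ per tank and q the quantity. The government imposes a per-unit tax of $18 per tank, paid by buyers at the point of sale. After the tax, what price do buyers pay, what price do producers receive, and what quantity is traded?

Buyers pay $75; producers receive $57; quantity = 306.

Rewrite in direct form: qd = 606 − 4p and qs = 2p + 192.
Before the tax: set 606 − 4p = 2p + 192 → p* = $69, q* = 330.
With the tax collected from buyers, demand (in seller-price terms) shifts: qd = 606 − 4(p + 18).
Solving gives q = 306 with buyers paying $75 and producers receiving $57 (the $18 wedge).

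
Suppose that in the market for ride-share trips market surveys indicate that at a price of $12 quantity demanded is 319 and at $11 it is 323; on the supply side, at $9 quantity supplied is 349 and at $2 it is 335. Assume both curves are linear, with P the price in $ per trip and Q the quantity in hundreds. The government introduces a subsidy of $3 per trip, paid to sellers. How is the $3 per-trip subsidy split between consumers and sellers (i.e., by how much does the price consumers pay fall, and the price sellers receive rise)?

Consumers gain $1 per trip; sellers gain $2 per trip.

Demand slope: (323 − 319)/(11 − 12) = -4, so Qd = 367 − 4P.
Supply slope: (335 − 349)/(2 − 9) = 2, so Qs = 2P + 331.
Before the subsidy: set 367 − 4P = 2P + 331 → P* = $6, Q* = 343.
With a per-unit subsidy paid to sellers, each receives P + 3 per unit sold, so supply becomes Qs = 2(P + 3) + 331.
Solving gives Q = 347 with consumers paying $5 and sellers receiving $8 (the $3 wedge).
Gain to consumers: $1; to sellers: $2. (They sum to $3.)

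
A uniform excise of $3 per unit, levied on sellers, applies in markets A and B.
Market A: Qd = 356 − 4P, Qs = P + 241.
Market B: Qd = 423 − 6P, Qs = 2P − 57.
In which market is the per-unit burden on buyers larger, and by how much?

Market B, by $0.15.

Market A: pre-tax P* = $23, Q* = 264; post-tax Q = 261.6; per-unit burden on buyers = $0.6.
Market B: pre-tax P* = $60, Q* = 63; post-tax Q = 58.5; per-unit burden on buyers = $0.75.
Difference: $0.6 vs $0.75 → market B is larger by $0.15.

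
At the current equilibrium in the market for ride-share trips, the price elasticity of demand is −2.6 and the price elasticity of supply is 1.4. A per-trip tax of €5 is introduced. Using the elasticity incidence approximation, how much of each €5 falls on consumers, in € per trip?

Consumers bear ≈ €1.75 per trip.

Incidence ratio: consumers' share ≈ εs / (εs + |εd|) = 1.4 / (1.4 + 2.6) = 0.35.
So consumers bear ≈ 0.35 × €5 = €1.75; suppliers bear €3.25.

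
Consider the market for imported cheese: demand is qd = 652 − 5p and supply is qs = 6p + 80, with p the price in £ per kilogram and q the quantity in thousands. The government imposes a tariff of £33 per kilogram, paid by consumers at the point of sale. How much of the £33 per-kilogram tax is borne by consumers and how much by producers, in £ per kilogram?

Consumers bear £18 per kilogram; producers bear £15 per kilogram.

Without the tax, 652 − 5p = 6p + 80 gives 11p = 572, so p* = £52 and q* = 392.
With the tax collected from consumers, demand (in seller-price terms) shifts: qd = 652 − 5(p + 33).
Solving gives q = 302 with consumers paying £70 and producers receiving £37 (the £33 wedge).
Burden on consumers: £18; on producers: £15. (They sum to £33.)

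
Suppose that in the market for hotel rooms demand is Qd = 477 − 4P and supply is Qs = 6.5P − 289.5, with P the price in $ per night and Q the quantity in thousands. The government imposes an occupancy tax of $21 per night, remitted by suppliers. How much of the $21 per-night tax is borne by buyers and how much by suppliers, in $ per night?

Buyers bear $13 per night; suppliers bear $8 per night.

Without the tax, 477 − 4P = 6.5P − 289.5 gives 10.5P = 766.5, so P* = $73 and Q* = 185.
With the tax collected from suppliers, supply shifts: Qs = 6.5(P − 21) − 289.5.
Solving gives Q = 133 with buyers paying $86 and suppliers receiving $65 (the $21 wedge).
Burden on buyers: $13; on suppliers: $8. (They sum to $21.)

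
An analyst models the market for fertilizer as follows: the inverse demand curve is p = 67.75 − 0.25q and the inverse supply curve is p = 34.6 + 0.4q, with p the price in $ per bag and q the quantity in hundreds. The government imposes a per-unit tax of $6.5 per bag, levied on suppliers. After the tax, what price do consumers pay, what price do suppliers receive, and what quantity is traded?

Inverting to q(p) form: qd = 271 − 4p; qs = 2.5p − 86.5.
Before the tax: set 271 − 4p = 2.5p − 86.5 → p* = $55, q* = 51.
With the tax collected from suppliers, supply shifts: qs = 2.5(p − 6.5) − 86.5.
Solving gives q = 41 with consumers paying $57.5 and suppliers receiving $51 (the $6.5 wedge).
The less price-elastic side of the market bears the larger share of a per-unit tax.

Consumers pay $57.5; suppliers receive $51; quantity = 41.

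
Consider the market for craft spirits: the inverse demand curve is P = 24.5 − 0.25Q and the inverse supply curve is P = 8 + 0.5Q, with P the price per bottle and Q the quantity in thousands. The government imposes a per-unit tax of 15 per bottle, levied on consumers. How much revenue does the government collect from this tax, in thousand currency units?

Tax revenue = 30 thousand.

Inverting to Q(P) form: Qd = 98 − 4P; Qs = 2P − 16.
Without the tax, 98 − 4P = 2P − 16 gives 6P = 114, so P* = 19 and Q* = 22.
With the tax collected from consumers, demand (in seller-price terms) shifts: Qd = 98 − 4(P + 15).
Solving gives Q = 2 with consumers paying 24 and suppliers receiving 9 (the 15 wedge).
Revenue = t · Q = 15 · 2 = 30.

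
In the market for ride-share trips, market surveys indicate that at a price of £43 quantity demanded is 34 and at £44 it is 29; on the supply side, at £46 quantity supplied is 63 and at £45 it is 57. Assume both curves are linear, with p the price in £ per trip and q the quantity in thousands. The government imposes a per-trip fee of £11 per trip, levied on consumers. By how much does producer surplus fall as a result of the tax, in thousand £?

Producer surplus falls by £120 thousand.

Demand slope: (29 − 34)/(44 − 43) = -5, so qd = 249 − 5p.
Supply slope: (57 − 63)/(45 − 46) = 6, so qs = 6p − 213.
Before the tax: set 249 − 5p = 6p − 213 → p* = £42, q* = 39.
With the tax collected from consumers, demand (in seller-price terms) shifts: qd = 249 − 5(p + 11).
New equilibrium: consumers pay £48, producers receive £37, q = 9. (Wedge: pb − ps = 11.)
ΔPS is the trapezoid between Q = 9 and Q = 39 of height £5: ½ · (39 + 9) · 5 = £120.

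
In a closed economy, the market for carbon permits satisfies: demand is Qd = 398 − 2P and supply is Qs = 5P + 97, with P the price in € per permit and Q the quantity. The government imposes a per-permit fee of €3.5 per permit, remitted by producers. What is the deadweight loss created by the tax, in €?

Deadweight loss = €8.75.

Without the tax, 398 − 2P = 5P + 97 gives 7P = 301, so P* = €43 and Q* = 312.
With the tax collected from producers, supply shifts: Qs = 5(P − 3.5) + 97.
New equilibrium: consumers pay €45.5, producers receive €42, Q = 307. (Wedge: Pb − Ps = 3.5.)
Quantity falls by |ΔQ| = |312 − 307| = 5.
DWL = ½ · t · |ΔQ| = ½ · 3.5 · 5 = €8.75.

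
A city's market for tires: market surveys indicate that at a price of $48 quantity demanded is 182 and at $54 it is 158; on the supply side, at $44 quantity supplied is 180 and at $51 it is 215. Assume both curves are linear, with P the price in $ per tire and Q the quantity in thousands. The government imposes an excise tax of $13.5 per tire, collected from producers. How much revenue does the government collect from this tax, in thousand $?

Tax revenue = $2160 thousand.

Demand slope: (158 − 182)/(54 − 48) = -4, so Qd = 374 − 4P.
Supply slope: (215 − 180)/(51 − 44) = 5, so Qs = 5P − 40.
Without the tax, 374 − 4P = 5P − 40 gives 9P = 414, so P* = $46 and Q* = 190.
With the tax collected from producers, supply shifts: Qs = 5(P − 13.5) − 40.
New equilibrium: consumers pay $53.5, producers receive $40, Q = 160. (Wedge: Pb − Ps = 13.5.)
Revenue = t · Q = 13.5 · 160 = $2160.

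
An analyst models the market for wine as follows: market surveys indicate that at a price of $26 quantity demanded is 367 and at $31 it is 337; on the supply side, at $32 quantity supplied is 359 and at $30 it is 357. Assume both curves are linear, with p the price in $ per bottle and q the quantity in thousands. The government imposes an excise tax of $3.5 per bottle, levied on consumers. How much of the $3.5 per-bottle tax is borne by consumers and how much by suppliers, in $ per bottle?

Demand slope: (337 − 367)/(31 − 26) = -6, so qd = 523 − 6p.
Supply slope: (357 − 359)/(30 − 32) = 1, so qs = p + 327.
Before the tax: set 523 − 6p = p + 327 → p* = $28, q* = 355.
With the tax collected from consumers, demand (in seller-price terms) shifts: qd = 523 − 6(p + 3.5).
Solving gives q = 352 with consumers paying $28.5 and suppliers receiving $25 (the $3.5 wedge).
Burden on consumers: $0.5; on suppliers: $3. (They sum to $3.5.)
The less price-elastic side of the market bears the larger share of a per-unit tax.

Consumers bear $0.5 per bottle; suppliers bear $3 per bottle.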